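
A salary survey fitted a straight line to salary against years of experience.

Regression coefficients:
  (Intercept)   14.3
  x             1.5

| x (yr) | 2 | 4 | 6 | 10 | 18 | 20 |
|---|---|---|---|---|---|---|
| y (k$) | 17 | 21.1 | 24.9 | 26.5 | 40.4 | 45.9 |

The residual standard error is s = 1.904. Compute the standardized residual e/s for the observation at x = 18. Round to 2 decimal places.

ŷ = 14.3 + 1.5·18 = 41.3
e = 40.4 − 41.3 = -0.9
e/s = -0.9 / 1.904 = -0.47

-0.47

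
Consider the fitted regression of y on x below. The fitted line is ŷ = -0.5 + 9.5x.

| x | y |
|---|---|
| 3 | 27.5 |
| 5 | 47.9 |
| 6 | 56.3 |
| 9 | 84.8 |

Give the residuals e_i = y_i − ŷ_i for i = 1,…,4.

-0.5, 0.9, -0.2, -0.2

x=3: ŷ = -0.5 + 9.5·3 = 28; e = 27.5 − 28 = -0.5
x=5: ŷ = -0.5 + 9.5·5 = 47; e = 47.9 − 47 = 0.9
x=6: ŷ = -0.5 + 9.5·6 = 56.5; e = 56.3 − 56.5 = -0.2
x=9: ŷ = -0.5 + 9.5·9 = 85; e = 84.8 − 85 = -0.2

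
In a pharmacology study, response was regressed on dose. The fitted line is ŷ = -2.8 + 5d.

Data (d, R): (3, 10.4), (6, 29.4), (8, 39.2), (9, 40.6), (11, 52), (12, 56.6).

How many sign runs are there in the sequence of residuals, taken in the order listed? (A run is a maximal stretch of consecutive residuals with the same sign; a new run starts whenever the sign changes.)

d=3: ŷ = -2.8 + 5·3 = 12.2; e = 10.4 − 12.2 = -1.8
d=6: ŷ = -2.8 + 5·6 = 27.2; e = 29.4 − 27.2 = 2.2
d=8: ŷ = -2.8 + 5·8 = 37.2; e = 39.2 − 37.2 = 2
d=9: ŷ = -2.8 + 5·9 = 42.2; e = 40.6 − 42.2 = -1.6
d=11: ŷ = -2.8 + 5·11 = 52.2; e = 52 − 52.2 = -0.2
d=12: ŷ = -2.8 + 5·12 = 57.2; e = 56.6 − 57.2 = -0.6
Signs: − + + − − −
Runs: −×1, +×2, −×3 → 3

3 runs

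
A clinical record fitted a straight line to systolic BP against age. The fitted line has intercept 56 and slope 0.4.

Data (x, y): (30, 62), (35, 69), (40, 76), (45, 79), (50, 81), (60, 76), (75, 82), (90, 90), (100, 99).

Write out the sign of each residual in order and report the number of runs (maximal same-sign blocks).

4 runs

x=30: ŷ = 56 + 0.4·30 = 68; e = 62 − 68 = -6
x=35: ŷ = 56 + 0.4·35 = 70; e = 69 − 70 = -1
x=40: ŷ = 56 + 0.4·40 = 72; e = 76 − 72 = 4
x=45: ŷ = 56 + 0.4·45 = 74; e = 79 − 74 = 5
x=50: ŷ = 56 + 0.4·50 = 76; e = 81 − 76 = 5
x=60: ŷ = 56 + 0.4·60 = 80; e = 76 − 80 = -4
x=75: ŷ = 56 + 0.4·75 = 86; e = 82 − 86 = -4
x=90: ŷ = 56 + 0.4·90 = 92; e = 90 − 92 = -2
x=100: ŷ = 56 + 0.4·100 = 96; e = 99 − 96 = 3
Signs: − − + + + − − − +
Runs: −×2, +×3, −×3, +×1 → 4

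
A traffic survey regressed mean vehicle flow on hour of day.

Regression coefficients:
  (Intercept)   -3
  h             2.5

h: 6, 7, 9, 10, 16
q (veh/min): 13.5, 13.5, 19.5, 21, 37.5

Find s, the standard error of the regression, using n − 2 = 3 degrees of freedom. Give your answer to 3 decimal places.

s = 1.225

h=6: q̂ = -3 + 2.5·6 = 12; r = 13.5 − 12 = 1.5
h=7: q̂ = -3 + 2.5·7 = 14.5; r = 13.5 − 14.5 = -1
h=9: q̂ = -3 + 2.5·9 = 19.5; r = 19.5 − 19.5 = 0
h=10: q̂ = -3 + 2.5·10 = 22; r = 21 − 22 = -1
h=16: q̂ = -3 + 2.5·16 = 37; r = 37.5 − 37 = 0.5
SSE = 2.25 + 1 + 0 + 1 + 0.25 = 4.5
s = √(4.5/3) = √1.5 ≈ 1.225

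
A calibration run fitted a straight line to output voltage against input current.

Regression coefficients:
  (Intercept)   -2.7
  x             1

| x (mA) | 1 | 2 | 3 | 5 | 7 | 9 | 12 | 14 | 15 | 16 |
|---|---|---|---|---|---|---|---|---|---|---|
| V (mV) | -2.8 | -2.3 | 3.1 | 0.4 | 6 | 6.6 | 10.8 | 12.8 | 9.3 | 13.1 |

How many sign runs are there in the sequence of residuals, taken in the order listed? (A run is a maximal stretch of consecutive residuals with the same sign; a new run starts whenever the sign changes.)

5 runs

x=1: ŷ = -2.7 + 1 = -1.7; r = -2.8 − (-1.7) = -1.1
x=2: ŷ = -2.7 + 2 = -0.7; r = -2.3 − (-0.7) = -1.6
x=3: ŷ = -2.7 + 3 = 0.3; r = 3.1 − 0.3 = 2.8
x=5: ŷ = -2.7 + 5 = 2.3; r = 0.4 − 2.3 = -1.9
x=7: ŷ = -2.7 + 7 = 4.3; r = 6 − 4.3 = 1.7
x=9: ŷ = -2.7 + 9 = 6.3; r = 6.6 − 6.3 = 0.3
x=12: ŷ = -2.7 + 12 = 9.3; r = 10.8 − 9.3 = 1.5
x=14: ŷ = -2.7 + 14 = 11.3; r = 12.8 − 11.3 = 1.5
x=15: ŷ = -2.7 + 15 = 12.3; r = 9.3 − 12.3 = -3
x=16: ŷ = -2.7 + 16 = 13.3; r = 13.1 − 13.3 = -0.2
Signs: − − + − + + + + − −
Runs: −×2, +×1, −×1, +×4, −×2 → 5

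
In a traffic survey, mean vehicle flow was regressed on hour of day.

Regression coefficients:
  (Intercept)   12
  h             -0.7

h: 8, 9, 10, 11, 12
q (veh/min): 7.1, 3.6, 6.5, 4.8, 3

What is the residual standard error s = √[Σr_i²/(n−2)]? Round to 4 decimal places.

s = 1.6083

h=8: ŷ = 12 − 0.7·8 = 6.4; r = 7.1 − 6.4 = 0.7
h=9: ŷ = 12 − 0.7·9 = 5.7; r = 3.6 − 5.7 = -2.1
h=10: ŷ = 12 − 0.7·10 = 5; r = 6.5 − 5 = 1.5
h=11: ŷ = 12 − 0.7·11 = 4.3; r = 4.8 − 4.3 = 0.5
h=12: ŷ = 12 − 0.7·12 = 3.6; r = 3 − 3.6 = -0.6
SSE = 0.49 + 4.41 + 2.25 + 0.25 + 0.36 = 7.76
s = √(7.76/3) = √2.58667 ≈ 1.6083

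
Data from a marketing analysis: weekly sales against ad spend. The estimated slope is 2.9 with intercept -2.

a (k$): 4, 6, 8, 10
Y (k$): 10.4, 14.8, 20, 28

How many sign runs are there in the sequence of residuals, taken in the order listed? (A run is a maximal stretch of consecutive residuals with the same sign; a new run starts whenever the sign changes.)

3 runs

a=4: Ŷ = -2 + 2.9·4 = 9.6; e = 10.4 − 9.6 = 0.8
a=6: Ŷ = -2 + 2.9·6 = 15.4; e = 14.8 − 15.4 = -0.6
a=8: Ŷ = -2 + 2.9·8 = 21.2; e = 20 − 21.2 = -1.2
a=10: Ŷ = -2 + 2.9·10 = 27; e = 28 − 27 = 1
Signs: + − − +
Runs: +×1, −×2, +×1 → 3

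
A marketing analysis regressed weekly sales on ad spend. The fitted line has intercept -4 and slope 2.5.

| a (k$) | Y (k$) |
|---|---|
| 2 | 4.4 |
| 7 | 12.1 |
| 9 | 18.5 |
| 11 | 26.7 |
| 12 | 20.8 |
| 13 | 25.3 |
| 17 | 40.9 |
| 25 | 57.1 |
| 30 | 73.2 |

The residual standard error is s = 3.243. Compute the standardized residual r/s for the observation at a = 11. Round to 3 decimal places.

0.987

Ŷ = -4 + 2.5·11 = 23.5
r = 26.7 − 23.5 = 3.2
r/s = 3.2 / 3.243 = 0.987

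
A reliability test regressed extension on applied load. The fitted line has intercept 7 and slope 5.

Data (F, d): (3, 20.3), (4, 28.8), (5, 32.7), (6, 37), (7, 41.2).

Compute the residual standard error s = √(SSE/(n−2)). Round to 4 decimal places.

F=3: ŷ = 7 + 5·3 = 22; r = 20.3 − 22 = -1.7
F=4: ŷ = 7 + 5·4 = 27; r = 28.8 − 27 = 1.8
F=5: ŷ = 7 + 5·5 = 32; r = 32.7 − 32 = 0.7
F=6: ŷ = 7 + 5·6 = 37; r = 37 − 37 = 0
F=7: ŷ = 7 + 5·7 = 42; r = 41.2 − 42 = -0.8
SSE = 2.89 + 3.24 + 0.49 + 0 + 0.64 = 7.26
s = √(7.26/3) = √2.42 ≈ 1.5556

s = 1.5556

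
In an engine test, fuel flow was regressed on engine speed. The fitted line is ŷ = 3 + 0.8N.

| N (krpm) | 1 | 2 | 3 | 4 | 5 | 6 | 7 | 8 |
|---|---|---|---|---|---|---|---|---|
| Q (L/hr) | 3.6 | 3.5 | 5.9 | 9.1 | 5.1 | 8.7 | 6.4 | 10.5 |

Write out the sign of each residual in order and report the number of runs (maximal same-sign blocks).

6 runs

N=1: ŷ = 3 + 0.8·1 = 3.8; r = 3.6 − 3.8 = -0.2
N=2: ŷ = 3 + 0.8·2 = 4.6; r = 3.5 − 4.6 = -1.1
N=3: ŷ = 3 + 0.8·3 = 5.4; r = 5.9 − 5.4 = 0.5
N=4: ŷ = 3 + 0.8·4 = 6.2; r = 9.1 − 6.2 = 2.9
N=5: ŷ = 3 + 0.8·5 = 7; r = 5.1 − 7 = -1.9
N=6: ŷ = 3 + 0.8·6 = 7.8; r = 8.7 − 7.8 = 0.9
N=7: ŷ = 3 + 0.8·7 = 8.6; r = 6.4 − 8.6 = -2.2
N=8: ŷ = 3 + 0.8·8 = 9.4; r = 10.5 − 9.4 = 1.1
Signs: − − + + − + − +
Runs: −×2, +×2, −×1, +×1, −×1, +×1 → 6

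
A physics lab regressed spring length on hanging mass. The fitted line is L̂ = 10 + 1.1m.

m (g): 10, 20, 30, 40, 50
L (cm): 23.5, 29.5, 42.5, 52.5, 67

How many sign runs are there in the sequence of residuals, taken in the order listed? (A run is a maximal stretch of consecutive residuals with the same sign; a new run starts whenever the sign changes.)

3 runs

m=10: L̂ = 10 + 1.1·10 = 21; e = 23.5 − 21 = 2.5
m=20: L̂ = 10 + 1.1·20 = 32; e = 29.5 − 32 = -2.5
m=30: L̂ = 10 + 1.1·30 = 43; e = 42.5 − 43 = -0.5
m=40: L̂ = 10 + 1.1·40 = 54; e = 52.5 − 54 = -1.5
m=50: L̂ = 10 + 1.1·50 = 65; e = 67 − 65 = 2
Signs: + − − − +
Runs: +×1, −×3, +×1 → 3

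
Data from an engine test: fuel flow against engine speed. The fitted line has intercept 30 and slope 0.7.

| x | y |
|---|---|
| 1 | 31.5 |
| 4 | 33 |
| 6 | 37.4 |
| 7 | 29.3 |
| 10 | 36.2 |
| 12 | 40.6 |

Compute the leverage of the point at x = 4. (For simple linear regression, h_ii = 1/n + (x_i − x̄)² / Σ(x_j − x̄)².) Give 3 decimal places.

h = 0.256

x̄ = (1 + 4 + 6 + 7 + 10 + 12)/6 = 6.66667
Σ(x − x̄)² = 32.1111 + 7.11111 + 0.444444 + 0.111111 + 11.1111 + 28.4444 = 79.3333
h = 1/6 + (-2.66667)²/79.3333 = 0.166667 + 0.0896359 = 0.256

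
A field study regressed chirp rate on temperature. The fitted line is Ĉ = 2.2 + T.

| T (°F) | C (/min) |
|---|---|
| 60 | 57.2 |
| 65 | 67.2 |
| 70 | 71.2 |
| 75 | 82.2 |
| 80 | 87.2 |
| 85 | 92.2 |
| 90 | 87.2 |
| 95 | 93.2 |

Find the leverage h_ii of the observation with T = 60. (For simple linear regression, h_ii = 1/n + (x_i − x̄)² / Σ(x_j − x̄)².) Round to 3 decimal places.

h = 0.417

T̄ = (60 + 65 + 70 + 75 + 80 + 85 + 90 + 95)/8 = 77.5
Σ(T − T̄)² = 306.25 + 156.25 + 56.25 + 6.25 + 6.25 + 56.25 + 156.25 + 306.25 = 1050
h = 1/8 + (-17.5)²/1050 = 0.125 + 0.291667 = 0.417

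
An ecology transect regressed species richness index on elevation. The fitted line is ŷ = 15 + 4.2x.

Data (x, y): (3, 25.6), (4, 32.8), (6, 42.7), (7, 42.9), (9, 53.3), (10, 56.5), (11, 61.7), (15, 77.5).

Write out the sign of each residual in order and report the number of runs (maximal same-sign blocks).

x=3: ŷ = 15 + 4.2·3 = 27.6; e = 25.6 − 27.6 = -2
x=4: ŷ = 15 + 4.2·4 = 31.8; e = 32.8 − 31.8 = 1
x=6: ŷ = 15 + 4.2·6 = 40.2; e = 42.7 − 40.2 = 2.5
x=7: ŷ = 15 + 4.2·7 = 44.4; e = 42.9 − 44.4 = -1.5
x=9: ŷ = 15 + 4.2·9 = 52.8; e = 53.3 − 52.8 = 0.5
x=10: ŷ = 15 + 4.2·10 = 57; e = 56.5 − 57 = -0.5
x=11: ŷ = 15 + 4.2·11 = 61.2; e = 61.7 − 61.2 = 0.5
x=15: ŷ = 15 + 4.2·15 = 78; e = 77.5 − 78 = -0.5
Signs: − + + − + − + −
Runs: −×1, +×2, −×1, +×1, −×1, +×1, −×1 → 7

7 runs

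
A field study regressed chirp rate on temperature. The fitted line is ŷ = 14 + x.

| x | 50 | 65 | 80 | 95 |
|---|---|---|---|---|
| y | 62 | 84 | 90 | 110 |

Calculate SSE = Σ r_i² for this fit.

SSE = 46

x=50: ŷ = 14 + 50 = 64; r = 62 − 64 = -2
x=65: ŷ = 14 + 65 = 79; r = 84 − 79 = 5
x=80: ŷ = 14 + 80 = 94; r = 90 − 94 = -4
x=95: ŷ = 14 + 95 = 109; r = 110 − 109 = 1
SSE = 4 + 25 + 16 + 1 = 46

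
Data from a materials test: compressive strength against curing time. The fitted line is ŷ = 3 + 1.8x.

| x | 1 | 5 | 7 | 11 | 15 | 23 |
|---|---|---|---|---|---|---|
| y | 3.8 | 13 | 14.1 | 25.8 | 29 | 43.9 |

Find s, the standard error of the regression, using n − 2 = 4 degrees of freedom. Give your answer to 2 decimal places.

s = 1.90

x=1: ŷ = 3 + 1.8·1 = 4.8; r = 3.8 − 4.8 = -1
x=5: ŷ = 3 + 1.8·5 = 12; r = 13 − 12 = 1
x=7: ŷ = 3 + 1.8·7 = 15.6; r = 14.1 − 15.6 = -1.5
x=11: ŷ = 3 + 1.8·11 = 22.8; r = 25.8 − 22.8 = 3
x=15: ŷ = 3 + 1.8·15 = 30; r = 29 − 30 = -1
x=23: ŷ = 3 + 1.8·23 = 44.4; r = 43.9 − 44.4 = -0.5
SSE = 1 + 1 + 2.25 + 9 + 1 + 0.25 = 14.5
s = √(14.5/4) = √3.625 ≈ 1.90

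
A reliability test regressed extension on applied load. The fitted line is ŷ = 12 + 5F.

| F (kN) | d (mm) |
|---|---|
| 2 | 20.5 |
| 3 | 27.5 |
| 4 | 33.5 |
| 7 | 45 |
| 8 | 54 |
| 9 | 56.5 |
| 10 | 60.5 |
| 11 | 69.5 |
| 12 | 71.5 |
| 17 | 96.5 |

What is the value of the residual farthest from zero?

F=2: ŷ = 12 + 5·2 = 22; e = 20.5 − 22 = -1.5
F=3: ŷ = 12 + 5·3 = 27; e = 27.5 − 27 = 0.5
F=4: ŷ = 12 + 5·4 = 32; e = 33.5 − 32 = 1.5
F=7: ŷ = 12 + 5·7 = 47; e = 45 − 47 = -2
F=8: ŷ = 12 + 5·8 = 52; e = 54 − 52 = 2
F=9: ŷ = 12 + 5·9 = 57; e = 56.5 − 57 = -0.5
F=10: ŷ = 12 + 5·10 = 62; e = 60.5 − 62 = -1.5
F=11: ŷ = 12 + 5·11 = 67; e = 69.5 − 67 = 2.5
F=12: ŷ = 12 + 5·12 = 72; e = 71.5 − 72 = -0.5
F=17: ŷ = 12 + 5·17 = 97; e = 96.5 − 97 = -0.5
Largest |e| is 2.5 at F = 11, residual 2.5.

e = 2.5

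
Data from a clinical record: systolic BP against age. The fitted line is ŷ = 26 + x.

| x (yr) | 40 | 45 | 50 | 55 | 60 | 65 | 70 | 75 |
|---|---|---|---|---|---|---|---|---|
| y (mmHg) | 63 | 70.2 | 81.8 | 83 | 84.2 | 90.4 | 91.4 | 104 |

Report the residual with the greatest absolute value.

r = 5.8

x=40: ŷ = 26 + 40 = 66; r = 63 − 66 = -3
x=45: ŷ = 26 + 45 = 71; r = 70.2 − 71 = -0.8
x=50: ŷ = 26 + 50 = 76; r = 81.8 − 76 = 5.8
x=55: ŷ = 26 + 55 = 81; r = 83 − 81 = 2
x=60: ŷ = 26 + 60 = 86; r = 84.2 − 86 = -1.8
x=65: ŷ = 26 + 65 = 91; r = 90.4 − 91 = -0.6
x=70: ŷ = 26 + 70 = 96; r = 91.4 − 96 = -4.6
x=75: ŷ = 26 + 75 = 101; r = 104 − 101 = 3
Largest |r| is 5.8 at x = 50, residual 5.8.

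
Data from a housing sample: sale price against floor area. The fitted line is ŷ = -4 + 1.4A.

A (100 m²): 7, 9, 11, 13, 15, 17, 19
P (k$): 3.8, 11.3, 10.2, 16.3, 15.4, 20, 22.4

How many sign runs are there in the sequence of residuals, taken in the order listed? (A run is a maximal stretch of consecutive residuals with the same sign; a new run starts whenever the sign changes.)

7 runs

A=7: ŷ = -4 + 1.4·7 = 5.8; r = 3.8 − 5.8 = -2
A=9: ŷ = -4 + 1.4·9 = 8.6; r = 11.3 − 8.6 = 2.7
A=11: ŷ = -4 + 1.4·11 = 11.4; r = 10.2 − 11.4 = -1.2
A=13: ŷ = -4 + 1.4·13 = 14.2; r = 16.3 − 14.2 = 2.1
A=15: ŷ = -4 + 1.4·15 = 17; r = 15.4 − 17 = -1.6
A=17: ŷ = -4 + 1.4·17 = 19.8; r = 20 − 19.8 = 0.2
A=19: ŷ = -4 + 1.4·19 = 22.6; r = 22.4 − 22.6 = -0.2
Signs: − + − + − + −
Runs: −×1, +×1, −×1, +×1, −×1, +×1, −×1 → 7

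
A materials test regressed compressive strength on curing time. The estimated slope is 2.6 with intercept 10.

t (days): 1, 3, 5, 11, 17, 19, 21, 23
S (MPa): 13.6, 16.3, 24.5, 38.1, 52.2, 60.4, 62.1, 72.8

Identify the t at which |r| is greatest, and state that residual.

t = 23, r = 3

t=1: ŷ = 10 + 2.6·1 = 12.6; r = 13.6 − 12.6 = 1
t=3: ŷ = 10 + 2.6·3 = 17.8; r = 16.3 − 17.8 = -1.5
t=5: ŷ = 10 + 2.6·5 = 23; r = 24.5 − 23 = 1.5
t=11: ŷ = 10 + 2.6·11 = 38.6; r = 38.1 − 38.6 = -0.5
t=17: ŷ = 10 + 2.6·17 = 54.2; r = 52.2 − 54.2 = -2
t=19: ŷ = 10 + 2.6·19 = 59.4; r = 60.4 − 59.4 = 1
t=21: ŷ = 10 + 2.6·21 = 64.6; r = 62.1 − 64.6 = -2.5
t=23: ŷ = 10 + 2.6·23 = 69.8; r = 72.8 − 69.8 = 3
Largest |r| is 3 at t = 23, residual 3.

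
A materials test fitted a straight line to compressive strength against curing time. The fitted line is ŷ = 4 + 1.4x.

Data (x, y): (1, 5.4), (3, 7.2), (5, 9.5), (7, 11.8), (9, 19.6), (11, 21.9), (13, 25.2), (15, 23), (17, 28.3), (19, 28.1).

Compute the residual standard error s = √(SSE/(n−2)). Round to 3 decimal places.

s = 2.291

x=1: ŷ = 4 + 1.4·1 = 5.4; r = 5.4 − 5.4 = 0
x=3: ŷ = 4 + 1.4·3 = 8.2; r = 7.2 − 8.2 = -1
x=5: ŷ = 4 + 1.4·5 = 11; r = 9.5 − 11 = -1.5
x=7: ŷ = 4 + 1.4·7 = 13.8; r = 11.8 − 13.8 = -2
x=9: ŷ = 4 + 1.4·9 = 16.6; r = 19.6 − 16.6 = 3
x=11: ŷ = 4 + 1.4·11 = 19.4; r = 21.9 − 19.4 = 2.5
x=13: ŷ = 4 + 1.4·13 = 22.2; r = 25.2 − 22.2 = 3
x=15: ŷ = 4 + 1.4·15 = 25; r = 23 − 25 = -2
x=17: ŷ = 4 + 1.4·17 = 27.8; r = 28.3 − 27.8 = 0.5
x=19: ŷ = 4 + 1.4·19 = 30.6; r = 28.1 − 30.6 = -2.5
SSE = 0 + 1 + 2.25 + 4 + 9 + 6.25 + 9 + 4 + 0.25 + 6.25 = 42
s = √(42/8) = √5.25 ≈ 2.291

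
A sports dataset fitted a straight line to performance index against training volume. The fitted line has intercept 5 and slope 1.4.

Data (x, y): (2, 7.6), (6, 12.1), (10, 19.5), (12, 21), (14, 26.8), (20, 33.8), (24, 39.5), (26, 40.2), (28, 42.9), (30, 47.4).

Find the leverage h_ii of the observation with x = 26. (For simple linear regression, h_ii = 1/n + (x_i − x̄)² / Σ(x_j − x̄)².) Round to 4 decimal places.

h = 0.1903

x̄ = (2 + 6 + 10 + 12 + 14 + 20 + 24 + 26 + 28 + 30)/10 = 17.2
Σ(x − x̄)² = 231.04 + 125.44 + 51.84 + 27.04 + 10.24 + 7.84 + 46.24 + 77.44 + 116.64 + 163.84 = 857.6
h = 1/10 + (8.8)²/857.6 = 0.1 + 0.0902985 = 0.1903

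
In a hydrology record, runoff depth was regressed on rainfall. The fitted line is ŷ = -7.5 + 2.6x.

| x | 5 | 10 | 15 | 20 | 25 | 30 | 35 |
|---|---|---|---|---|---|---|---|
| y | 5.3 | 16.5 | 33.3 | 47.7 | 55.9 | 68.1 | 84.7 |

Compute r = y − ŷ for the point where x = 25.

r = -1.6

ŷ = -7.5 + 2.6·25 = 57.5
r = 55.9 − 57.5 = -1.6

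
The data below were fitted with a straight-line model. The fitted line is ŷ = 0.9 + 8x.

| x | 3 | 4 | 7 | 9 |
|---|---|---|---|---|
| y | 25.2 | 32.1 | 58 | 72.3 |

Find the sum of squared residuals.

x=3: ŷ = 0.9 + 8·3 = 24.9; r = 25.2 − 24.9 = 0.3
x=4: ŷ = 0.9 + 8·4 = 32.9; r = 32.1 − 32.9 = -0.8
x=7: ŷ = 0.9 + 8·7 = 56.9; r = 58 − 56.9 = 1.1
x=9: ŷ = 0.9 + 8·9 = 72.9; r = 72.3 − 72.9 = -0.6
SSE = 0.09 + 0.64 + 1.21 + 0.36 = 2.3

SSE = 2.3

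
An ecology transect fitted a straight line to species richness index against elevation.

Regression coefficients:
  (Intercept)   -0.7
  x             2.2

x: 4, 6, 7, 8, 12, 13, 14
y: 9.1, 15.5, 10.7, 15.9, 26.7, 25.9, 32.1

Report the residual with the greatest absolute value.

r = -4

x=4: ŷ = -0.7 + 2.2·4 = 8.1; r = 9.1 − 8.1 = 1
x=6: ŷ = -0.7 + 2.2·6 = 12.5; r = 15.5 − 12.5 = 3
x=7: ŷ = -0.7 + 2.2·7 = 14.7; r = 10.7 − 14.7 = -4
x=8: ŷ = -0.7 + 2.2·8 = 16.9; r = 15.9 − 16.9 = -1
x=12: ŷ = -0.7 + 2.2·12 = 25.7; r = 26.7 − 25.7 = 1
x=13: ŷ = -0.7 + 2.2·13 = 27.9; r = 25.9 − 27.9 = -2
x=14: ŷ = -0.7 + 2.2·14 = 30.1; r = 32.1 − 30.1 = 2
Largest |r| is 4 at x = 7, residual -4.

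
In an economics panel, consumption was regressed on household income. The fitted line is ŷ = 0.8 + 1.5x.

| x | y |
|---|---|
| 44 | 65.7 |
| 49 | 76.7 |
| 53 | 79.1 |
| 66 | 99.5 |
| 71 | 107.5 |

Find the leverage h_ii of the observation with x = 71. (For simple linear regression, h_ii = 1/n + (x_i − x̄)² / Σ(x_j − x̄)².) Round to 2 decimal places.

x̄ = (44 + 49 + 53 + 66 + 71)/5 = 56.6
Σ(x − x̄)² = 158.76 + 57.76 + 12.96 + 88.36 + 207.36 = 525.2
h = 1/5 + (14.4)²/525.2 = 0.2 + 0.394821 = 0.59

h = 0.59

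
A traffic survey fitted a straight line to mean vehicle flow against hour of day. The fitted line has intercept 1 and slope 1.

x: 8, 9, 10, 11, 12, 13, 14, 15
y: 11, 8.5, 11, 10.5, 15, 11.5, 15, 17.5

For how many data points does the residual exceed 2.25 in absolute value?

1

x=8: ŷ = 1 + 8 = 9; r = 11 − 9 = 2
x=9: ŷ = 1 + 9 = 10; r = 8.5 − 10 = -1.5
x=10: ŷ = 1 + 10 = 11; r = 11 − 11 = 0
x=11: ŷ = 1 + 11 = 12; r = 10.5 − 12 = -1.5
x=12: ŷ = 1 + 12 = 13; r = 15 − 13 = 2
x=13: ŷ = 1 + 13 = 14; r = 11.5 − 14 = -2.5
x=14: ŷ = 1 + 14 = 15; r = 15 − 15 = 0
x=15: ŷ = 1 + 15 = 16; r = 17.5 − 16 = 1.5
|r| > 2.25: x=13 (|r|=2.5) → 1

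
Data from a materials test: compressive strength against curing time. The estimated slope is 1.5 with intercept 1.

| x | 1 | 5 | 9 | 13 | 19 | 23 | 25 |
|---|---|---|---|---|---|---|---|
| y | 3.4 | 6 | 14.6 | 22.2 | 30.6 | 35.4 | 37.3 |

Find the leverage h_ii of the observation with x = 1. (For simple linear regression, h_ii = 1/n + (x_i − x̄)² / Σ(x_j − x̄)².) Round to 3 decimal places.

x̄ = (1 + 5 + 9 + 13 + 19 + 23 + 25)/7 = 13.5714
Σ(x − x̄)² = 158.041 + 73.4694 + 20.898 + 0.326531 + 29.4694 + 88.898 + 130.612 = 501.714
h = 1/7 + (-12.5714)²/501.714 = 0.142857 + 0.315002 = 0.458

h = 0.458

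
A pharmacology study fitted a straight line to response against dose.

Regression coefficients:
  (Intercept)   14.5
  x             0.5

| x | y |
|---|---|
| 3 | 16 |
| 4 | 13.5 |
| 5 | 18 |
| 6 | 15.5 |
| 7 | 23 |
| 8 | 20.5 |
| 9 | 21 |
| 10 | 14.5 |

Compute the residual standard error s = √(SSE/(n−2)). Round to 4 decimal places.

x=3: ŷ = 14.5 + 0.5·3 = 16; e = 16 − 16 = 0
x=4: ŷ = 14.5 + 0.5·4 = 16.5; e = 13.5 − 16.5 = -3
x=5: ŷ = 14.5 + 0.5·5 = 17; e = 18 − 17 = 1
x=6: ŷ = 14.5 + 0.5·6 = 17.5; e = 15.5 − 17.5 = -2
x=7: ŷ = 14.5 + 0.5·7 = 18; e = 23 − 18 = 5
x=8: ŷ = 14.5 + 0.5·8 = 18.5; e = 20.5 − 18.5 = 2
x=9: ŷ = 14.5 + 0.5·9 = 19; e = 21 − 19 = 2
x=10: ŷ = 14.5 + 0.5·10 = 19.5; e = 14.5 − 19.5 = -5
SSE = 0 + 9 + 1 + 4 + 25 + 4 + 4 + 25 = 72
s = √(72/6) = √12 ≈ 3.4641

s = 3.4641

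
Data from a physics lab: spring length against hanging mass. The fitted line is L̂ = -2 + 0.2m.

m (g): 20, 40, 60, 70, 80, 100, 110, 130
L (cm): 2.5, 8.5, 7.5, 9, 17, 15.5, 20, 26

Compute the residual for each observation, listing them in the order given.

0.5, 2.5, -2.5, -3, 3, -2.5, 0, 2

m=20: L̂ = -2 + 0.2·20 = 2; e = 2.5 − 2 = 0.5
m=40: L̂ = -2 + 0.2·40 = 6; e = 8.5 − 6 = 2.5
m=60: L̂ = -2 + 0.2·60 = 10; e = 7.5 − 10 = -2.5
m=70: L̂ = -2 + 0.2·70 = 12; e = 9 − 12 = -3
m=80: L̂ = -2 + 0.2·80 = 14; e = 17 − 14 = 3
m=100: L̂ = -2 + 0.2·100 = 18; e = 15.5 − 18 = -2.5
m=110: L̂ = -2 + 0.2·110 = 20; e = 20 − 20 = 0
m=130: L̂ = -2 + 0.2·130 = 24; e = 26 − 24 = 2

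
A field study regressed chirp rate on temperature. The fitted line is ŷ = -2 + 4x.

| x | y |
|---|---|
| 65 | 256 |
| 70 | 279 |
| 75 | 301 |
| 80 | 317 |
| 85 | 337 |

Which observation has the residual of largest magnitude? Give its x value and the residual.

x=65: ŷ = -2 + 4·65 = 258; r = 256 − 258 = -2
x=70: ŷ = -2 + 4·70 = 278; r = 279 − 278 = 1
x=75: ŷ = -2 + 4·75 = 298; r = 301 − 298 = 3
x=80: ŷ = -2 + 4·80 = 318; r = 317 − 318 = -1
x=85: ŷ = -2 + 4·85 = 338; r = 337 − 338 = -1
Largest |r| is 3 at x = 75, residual 3.

x = 75, r = 3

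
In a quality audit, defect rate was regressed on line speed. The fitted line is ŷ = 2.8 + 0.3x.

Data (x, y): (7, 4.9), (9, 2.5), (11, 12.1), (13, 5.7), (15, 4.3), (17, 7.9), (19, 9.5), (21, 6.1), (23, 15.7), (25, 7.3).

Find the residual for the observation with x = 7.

e = 0

ŷ = 2.8 + 0.3·7 = 4.9
e = 4.9 − 4.9 = 0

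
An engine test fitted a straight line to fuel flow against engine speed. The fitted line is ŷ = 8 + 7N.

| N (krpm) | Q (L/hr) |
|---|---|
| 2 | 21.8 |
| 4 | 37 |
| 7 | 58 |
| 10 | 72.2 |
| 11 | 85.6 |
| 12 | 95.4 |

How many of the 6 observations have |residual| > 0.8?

4

N=2: ŷ = 8 + 7·2 = 22; r = 21.8 − 22 = -0.2
N=4: ŷ = 8 + 7·4 = 36; r = 37 − 36 = 1
N=7: ŷ = 8 + 7·7 = 57; r = 58 − 57 = 1
N=10: ŷ = 8 + 7·10 = 78; r = 72.2 − 78 = -5.8
N=11: ŷ = 8 + 7·11 = 85; r = 85.6 − 85 = 0.6
N=12: ŷ = 8 + 7·12 = 92; r = 95.4 − 92 = 3.4
|r| > 0.8: N=4 (|r|=1), N=7 (|r|=1), N=10 (|r|=5.8), N=12 (|r|=3.4) → 4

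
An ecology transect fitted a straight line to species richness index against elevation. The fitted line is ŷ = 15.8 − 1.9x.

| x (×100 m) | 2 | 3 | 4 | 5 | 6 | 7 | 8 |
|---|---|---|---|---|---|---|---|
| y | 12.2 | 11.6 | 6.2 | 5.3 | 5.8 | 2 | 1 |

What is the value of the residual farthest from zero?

x=2: ŷ = 15.8 − 1.9·2 = 12; r = 12.2 − 12 = 0.2
x=3: ŷ = 15.8 − 1.9·3 = 10.1; r = 11.6 − 10.1 = 1.5
x=4: ŷ = 15.8 − 1.9·4 = 8.2; r = 6.2 − 8.2 = -2
x=5: ŷ = 15.8 − 1.9·5 = 6.3; r = 5.3 − 6.3 = -1
x=6: ŷ = 15.8 − 1.9·6 = 4.4; r = 5.8 − 4.4 = 1.4
x=7: ŷ = 15.8 − 1.9·7 = 2.5; r = 2 − 2.5 = -0.5
x=8: ŷ = 15.8 − 1.9·8 = 0.6; r = 1 − 0.6 = 0.4
Largest |r| is 2 at x = 4, residual -2.

r = -2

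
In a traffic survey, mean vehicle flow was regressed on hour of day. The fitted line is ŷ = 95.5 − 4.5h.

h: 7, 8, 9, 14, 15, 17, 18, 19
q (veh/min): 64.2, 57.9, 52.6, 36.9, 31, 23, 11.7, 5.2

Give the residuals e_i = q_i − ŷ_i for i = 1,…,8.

h=7: ŷ = 95.5 − 4.5·7 = 64; e = 64.2 − 64 = 0.2
h=8: ŷ = 95.5 − 4.5·8 = 59.5; e = 57.9 − 59.5 = -1.6
h=9: ŷ = 95.5 − 4.5·9 = 55; e = 52.6 − 55 = -2.4
h=14: ŷ = 95.5 − 4.5·14 = 32.5; e = 36.9 − 32.5 = 4.4
h=15: ŷ = 95.5 − 4.5·15 = 28; e = 31 − 28 = 3
h=17: ŷ = 95.5 − 4.5·17 = 19; e = 23 − 19 = 4
h=18: ŷ = 95.5 − 4.5·18 = 14.5; e = 11.7 − 14.5 = -2.8
h=19: ŷ = 95.5 − 4.5·19 = 10; e = 5.2 − 10 = -4.8

0.2, -1.6, -2.4, 4.4, 3, 4, -2.8, -4.8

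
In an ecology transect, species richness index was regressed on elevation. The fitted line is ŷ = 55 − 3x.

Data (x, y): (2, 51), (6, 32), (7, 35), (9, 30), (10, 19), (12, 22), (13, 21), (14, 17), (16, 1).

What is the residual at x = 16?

e = -6

ŷ = 55 − 3·16 = 7
e = 1 − 7 = -6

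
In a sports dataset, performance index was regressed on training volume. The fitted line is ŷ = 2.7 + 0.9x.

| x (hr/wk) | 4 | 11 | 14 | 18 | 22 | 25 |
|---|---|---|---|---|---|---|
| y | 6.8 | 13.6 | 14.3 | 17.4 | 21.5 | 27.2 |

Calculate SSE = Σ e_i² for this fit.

x=4: ŷ = 2.7 + 0.9·4 = 6.3; e = 6.8 − 6.3 = 0.5
x=11: ŷ = 2.7 + 0.9·11 = 12.6; e = 13.6 − 12.6 = 1
x=14: ŷ = 2.7 + 0.9·14 = 15.3; e = 14.3 − 15.3 = -1
x=18: ŷ = 2.7 + 0.9·18 = 18.9; e = 17.4 − 18.9 = -1.5
x=22: ŷ = 2.7 + 0.9·22 = 22.5; e = 21.5 − 22.5 = -1
x=25: ŷ = 2.7 + 0.9·25 = 25.2; e = 27.2 − 25.2 = 2
SSE = 0.25 + 1 + 1 + 2.25 + 1 + 4 = 9.5

SSE = 9.5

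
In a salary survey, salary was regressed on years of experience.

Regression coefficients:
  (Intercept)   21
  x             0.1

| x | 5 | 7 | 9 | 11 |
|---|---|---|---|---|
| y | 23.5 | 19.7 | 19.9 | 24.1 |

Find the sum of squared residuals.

SSE = 16

x=5: ŷ = 21 + 0.1·5 = 21.5; e = 23.5 − 21.5 = 2
x=7: ŷ = 21 + 0.1·7 = 21.7; e = 19.7 − 21.7 = -2
x=9: ŷ = 21 + 0.1·9 = 21.9; e = 19.9 − 21.9 = -2
x=11: ŷ = 21 + 0.1·11 = 22.1; e = 24.1 − 22.1 = 2
SSE = 4 + 4 + 4 + 4 = 16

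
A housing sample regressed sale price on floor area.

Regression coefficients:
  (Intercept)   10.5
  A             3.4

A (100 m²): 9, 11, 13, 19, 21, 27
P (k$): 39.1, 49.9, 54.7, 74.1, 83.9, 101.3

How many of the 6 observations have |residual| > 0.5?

A=9: ŷ = 10.5 + 3.4·9 = 41.1; r = 39.1 − 41.1 = -2
A=11: ŷ = 10.5 + 3.4·11 = 47.9; r = 49.9 − 47.9 = 2
A=13: ŷ = 10.5 + 3.4·13 = 54.7; r = 54.7 − 54.7 = 0
A=19: ŷ = 10.5 + 3.4·19 = 75.1; r = 74.1 − 75.1 = -1
A=21: ŷ = 10.5 + 3.4·21 = 81.9; r = 83.9 − 81.9 = 2
A=27: ŷ = 10.5 + 3.4·27 = 102.3; r = 101.3 − 102.3 = -1
|r| > 0.5: A=9 (|r|=2), A=11 (|r|=2), A=19 (|r|=1), A=21 (|r|=2), A=27 (|r|=1) → 5

5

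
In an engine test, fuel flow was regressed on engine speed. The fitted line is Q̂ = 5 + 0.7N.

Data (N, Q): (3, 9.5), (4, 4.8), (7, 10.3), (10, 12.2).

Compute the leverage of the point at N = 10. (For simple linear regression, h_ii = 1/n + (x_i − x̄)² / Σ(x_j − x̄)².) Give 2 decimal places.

N̄ = (3 + 4 + 7 + 10)/4 = 6
Σ(N − N̄)² = 9 + 4 + 1 + 16 = 30
h = 1/4 + (4)²/30 = 0.25 + 0.533333 = 0.78

h = 0.78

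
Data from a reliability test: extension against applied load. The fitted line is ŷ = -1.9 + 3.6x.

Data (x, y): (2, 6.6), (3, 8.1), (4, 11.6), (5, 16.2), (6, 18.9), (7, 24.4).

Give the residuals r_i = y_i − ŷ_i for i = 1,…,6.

1.3, -0.8, -0.9, 0.1, -0.8, 1.1

x=2: ŷ = -1.9 + 3.6·2 = 5.3; r = 6.6 − 5.3 = 1.3
x=3: ŷ = -1.9 + 3.6·3 = 8.9; r = 8.1 − 8.9 = -0.8
x=4: ŷ = -1.9 + 3.6·4 = 12.5; r = 11.6 − 12.5 = -0.9
x=5: ŷ = -1.9 + 3.6·5 = 16.1; r = 16.2 − 16.1 = 0.1
x=6: ŷ = -1.9 + 3.6·6 = 19.7; r = 18.9 − 19.7 = -0.8
x=7: ŷ = -1.9 + 3.6·7 = 23.3; r = 24.4 − 23.3 = 1.1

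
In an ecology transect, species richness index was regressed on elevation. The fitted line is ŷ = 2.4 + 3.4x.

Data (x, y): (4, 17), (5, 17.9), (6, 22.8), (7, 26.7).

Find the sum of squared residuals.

SSE = 3.5

x=4: ŷ = 2.4 + 3.4·4 = 16; e = 17 − 16 = 1
x=5: ŷ = 2.4 + 3.4·5 = 19.4; e = 17.9 − 19.4 = -1.5
x=6: ŷ = 2.4 + 3.4·6 = 22.8; e = 22.8 − 22.8 = 0
x=7: ŷ = 2.4 + 3.4·7 = 26.2; e = 26.7 − 26.2 = 0.5
SSE = 1 + 2.25 + 0 + 0.25 = 3.5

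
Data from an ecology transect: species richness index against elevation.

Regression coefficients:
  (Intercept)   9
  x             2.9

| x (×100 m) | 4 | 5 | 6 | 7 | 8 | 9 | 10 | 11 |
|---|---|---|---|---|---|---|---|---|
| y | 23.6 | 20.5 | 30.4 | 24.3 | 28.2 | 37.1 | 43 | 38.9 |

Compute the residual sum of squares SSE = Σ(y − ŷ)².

SSE = 108

x=4: ŷ = 9 + 2.9·4 = 20.6; r = 23.6 − 20.6 = 3
x=5: ŷ = 9 + 2.9·5 = 23.5; r = 20.5 − 23.5 = -3
x=6: ŷ = 9 + 2.9·6 = 26.4; r = 30.4 − 26.4 = 4
x=7: ŷ = 9 + 2.9·7 = 29.3; r = 24.3 − 29.3 = -5
x=8: ŷ = 9 + 2.9·8 = 32.2; r = 28.2 − 32.2 = -4
x=9: ŷ = 9 + 2.9·9 = 35.1; r = 37.1 − 35.1 = 2
x=10: ŷ = 9 + 2.9·10 = 38; r = 43 − 38 = 5
x=11: ŷ = 9 + 2.9·11 = 40.9; r = 38.9 − 40.9 = -2
SSE = 9 + 9 + 16 + 25 + 16 + 4 + 25 + 4 = 108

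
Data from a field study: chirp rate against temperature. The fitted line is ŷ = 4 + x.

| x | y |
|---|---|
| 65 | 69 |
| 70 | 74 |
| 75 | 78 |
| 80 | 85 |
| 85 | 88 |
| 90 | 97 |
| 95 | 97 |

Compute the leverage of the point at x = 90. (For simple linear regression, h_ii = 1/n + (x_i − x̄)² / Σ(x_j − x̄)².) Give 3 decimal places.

x̄ = (65 + 70 + 75 + 80 + 85 + 90 + 95)/7 = 80
Σ(x − x̄)² = 225 + 100 + 25 + 0 + 25 + 100 + 225 = 700
h = 1/7 + (10)²/700 = 0.142857 + 0.142857 = 0.286

h = 0.286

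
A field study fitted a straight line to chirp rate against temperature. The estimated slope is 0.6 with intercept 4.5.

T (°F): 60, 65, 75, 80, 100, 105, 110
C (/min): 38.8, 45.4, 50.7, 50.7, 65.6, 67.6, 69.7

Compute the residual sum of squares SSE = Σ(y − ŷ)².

T=60: ŷ = 4.5 + 0.6·60 = 40.5; r = 38.8 − 40.5 = -1.7
T=65: ŷ = 4.5 + 0.6·65 = 43.5; r = 45.4 − 43.5 = 1.9
T=75: ŷ = 4.5 + 0.6·75 = 49.5; r = 50.7 − 49.5 = 1.2
T=80: ŷ = 4.5 + 0.6·80 = 52.5; r = 50.7 − 52.5 = -1.8
T=100: ŷ = 4.5 + 0.6·100 = 64.5; r = 65.6 − 64.5 = 1.1
T=105: ŷ = 4.5 + 0.6·105 = 67.5; r = 67.6 − 67.5 = 0.1
T=110: ŷ = 4.5 + 0.6·110 = 70.5; r = 69.7 − 70.5 = -0.8
SSE = 2.89 + 3.61 + 1.44 + 3.24 + 1.21 + 0.01 + 0.64 = 13.04

SSE = 13.04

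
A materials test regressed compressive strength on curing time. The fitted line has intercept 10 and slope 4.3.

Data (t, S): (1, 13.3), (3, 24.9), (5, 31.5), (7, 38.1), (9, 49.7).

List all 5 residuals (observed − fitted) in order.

t=1: Ŝ = 10 + 4.3·1 = 14.3; r = 13.3 − 14.3 = -1
t=3: Ŝ = 10 + 4.3·3 = 22.9; r = 24.9 − 22.9 = 2
t=5: Ŝ = 10 + 4.3·5 = 31.5; r = 31.5 − 31.5 = 0
t=7: Ŝ = 10 + 4.3·7 = 40.1; r = 38.1 − 40.1 = -2
t=9: Ŝ = 10 + 4.3·9 = 48.7; r = 49.7 − 48.7 = 1

-1, 2, 0, -2, 1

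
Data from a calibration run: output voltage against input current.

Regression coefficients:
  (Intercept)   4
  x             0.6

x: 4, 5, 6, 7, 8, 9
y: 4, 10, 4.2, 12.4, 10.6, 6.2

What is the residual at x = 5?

ŷ = 4 + 0.6·5 = 7
r = 10 − 7 = 3

r = 3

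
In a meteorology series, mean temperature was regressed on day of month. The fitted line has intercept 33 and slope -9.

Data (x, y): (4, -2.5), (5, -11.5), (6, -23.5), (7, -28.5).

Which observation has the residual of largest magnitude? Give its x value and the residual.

x = 6, e = -2.5

x=4: ŷ = 33 − 9·4 = -3; e = -2.5 − (-3) = 0.5
x=5: ŷ = 33 − 9·5 = -12; e = -11.5 − (-12) = 0.5
x=6: ŷ = 33 − 9·6 = -21; e = -23.5 − (-21) = -2.5
x=7: ŷ = 33 − 9·7 = -30; e = -28.5 − (-30) = 1.5
Largest |e| is 2.5 at x = 6, residual -2.5.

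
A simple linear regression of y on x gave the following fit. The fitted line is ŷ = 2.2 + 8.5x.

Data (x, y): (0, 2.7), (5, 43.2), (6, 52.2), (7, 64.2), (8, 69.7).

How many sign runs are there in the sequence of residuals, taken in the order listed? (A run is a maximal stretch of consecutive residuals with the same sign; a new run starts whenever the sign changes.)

4 runs

x=0: ŷ = 2.2 + 8.5·0 = 2.2; e = 2.7 − 2.2 = 0.5
x=5: ŷ = 2.2 + 8.5·5 = 44.7; e = 43.2 − 44.7 = -1.5
x=6: ŷ = 2.2 + 8.5·6 = 53.2; e = 52.2 − 53.2 = -1
x=7: ŷ = 2.2 + 8.5·7 = 61.7; e = 64.2 − 61.7 = 2.5
x=8: ŷ = 2.2 + 8.5·8 = 70.2; e = 69.7 − 70.2 = -0.5
Signs: + − − + −
Runs: +×1, −×2, +×1, −×1 → 4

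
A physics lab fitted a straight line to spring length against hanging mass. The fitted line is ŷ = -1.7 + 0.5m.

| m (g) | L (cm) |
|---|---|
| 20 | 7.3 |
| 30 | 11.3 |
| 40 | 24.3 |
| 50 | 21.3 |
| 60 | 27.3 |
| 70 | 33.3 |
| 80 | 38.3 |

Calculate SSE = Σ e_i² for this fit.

SSE = 46

m=20: ŷ = -1.7 + 0.5·20 = 8.3; e = 7.3 − 8.3 = -1
m=30: ŷ = -1.7 + 0.5·30 = 13.3; e = 11.3 − 13.3 = -2
m=40: ŷ = -1.7 + 0.5·40 = 18.3; e = 24.3 − 18.3 = 6
m=50: ŷ = -1.7 + 0.5·50 = 23.3; e = 21.3 − 23.3 = -2
m=60: ŷ = -1.7 + 0.5·60 = 28.3; e = 27.3 − 28.3 = -1
m=70: ŷ = -1.7 + 0.5·70 = 33.3; e = 33.3 − 33.3 = 0
m=80: ŷ = -1.7 + 0.5·80 = 38.3; e = 38.3 − 38.3 = 0
SSE = 1 + 4 + 36 + 4 + 1 + 0 + 0 = 46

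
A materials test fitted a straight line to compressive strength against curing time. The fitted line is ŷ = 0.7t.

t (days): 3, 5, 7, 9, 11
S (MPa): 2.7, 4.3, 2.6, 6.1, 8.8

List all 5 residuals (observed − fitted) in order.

t=3: ŷ = 0.7·3 = 2.1; r = 2.7 − 2.1 = 0.6
t=5: ŷ = 0.7·5 = 3.5; r = 4.3 − 3.5 = 0.8
t=7: ŷ = 0.7·7 = 4.9; r = 2.6 − 4.9 = -2.3
t=9: ŷ = 0.7·9 = 6.3; r = 6.1 − 6.3 = -0.2
t=11: ŷ = 0.7·11 = 7.7; r = 8.8 − 7.7 = 1.1

0.6, 0.8, -2.3, -0.2, 1.1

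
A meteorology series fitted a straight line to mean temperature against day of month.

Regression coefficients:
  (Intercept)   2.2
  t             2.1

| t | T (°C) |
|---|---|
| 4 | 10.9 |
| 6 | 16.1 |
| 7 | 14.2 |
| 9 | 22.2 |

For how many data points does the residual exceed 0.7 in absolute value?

t=4: ŷ = 2.2 + 2.1·4 = 10.6; e = 10.9 − 10.6 = 0.3
t=6: ŷ = 2.2 + 2.1·6 = 14.8; e = 16.1 − 14.8 = 1.3
t=7: ŷ = 2.2 + 2.1·7 = 16.9; e = 14.2 − 16.9 = -2.7
t=9: ŷ = 2.2 + 2.1·9 = 21.1; e = 22.2 − 21.1 = 1.1
|e| > 0.7: t=6 (|e|=1.3), t=7 (|e|=2.7), t=9 (|e|=1.1) → 3

3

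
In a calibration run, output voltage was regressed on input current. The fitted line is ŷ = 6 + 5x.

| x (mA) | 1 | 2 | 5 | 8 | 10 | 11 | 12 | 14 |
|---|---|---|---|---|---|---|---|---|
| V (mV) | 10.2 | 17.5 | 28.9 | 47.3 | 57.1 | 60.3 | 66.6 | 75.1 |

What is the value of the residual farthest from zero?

x=1: ŷ = 6 + 5·1 = 11; r = 10.2 − 11 = -0.8
x=2: ŷ = 6 + 5·2 = 16; r = 17.5 − 16 = 1.5
x=5: ŷ = 6 + 5·5 = 31; r = 28.9 − 31 = -2.1
x=8: ŷ = 6 + 5·8 = 46; r = 47.3 − 46 = 1.3
x=10: ŷ = 6 + 5·10 = 56; r = 57.1 − 56 = 1.1
x=11: ŷ = 6 + 5·11 = 61; r = 60.3 − 61 = -0.7
x=12: ŷ = 6 + 5·12 = 66; r = 66.6 − 66 = 0.6
x=14: ŷ = 6 + 5·14 = 76; r = 75.1 − 76 = -0.9
Largest |r| is 2.1 at x = 5, residual -2.1.

r = -2.1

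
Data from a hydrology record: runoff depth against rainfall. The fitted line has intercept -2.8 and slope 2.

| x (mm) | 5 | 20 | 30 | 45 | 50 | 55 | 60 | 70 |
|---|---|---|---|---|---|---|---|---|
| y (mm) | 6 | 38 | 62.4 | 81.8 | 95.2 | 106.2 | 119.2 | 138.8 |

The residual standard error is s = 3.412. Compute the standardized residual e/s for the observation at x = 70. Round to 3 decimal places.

ŷ = -2.8 + 2·70 = 137.2
e = 138.8 − 137.2 = 1.6
e/s = 1.6 / 3.412 = 0.469

0.469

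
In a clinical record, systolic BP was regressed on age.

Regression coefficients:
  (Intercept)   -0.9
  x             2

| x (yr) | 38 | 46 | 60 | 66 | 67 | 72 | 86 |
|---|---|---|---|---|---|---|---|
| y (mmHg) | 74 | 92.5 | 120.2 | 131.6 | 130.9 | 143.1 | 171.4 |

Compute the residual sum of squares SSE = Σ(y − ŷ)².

x=38: ŷ = -0.9 + 2·38 = 75.1; e = 74 − 75.1 = -1.1
x=46: ŷ = -0.9 + 2·46 = 91.1; e = 92.5 − 91.1 = 1.4
x=60: ŷ = -0.9 + 2·60 = 119.1; e = 120.2 − 119.1 = 1.1
x=66: ŷ = -0.9 + 2·66 = 131.1; e = 131.6 − 131.1 = 0.5
x=67: ŷ = -0.9 + 2·67 = 133.1; e = 130.9 − 133.1 = -2.2
x=72: ŷ = -0.9 + 2·72 = 143.1; e = 143.1 − 143.1 = 0
x=86: ŷ = -0.9 + 2·86 = 171.1; e = 171.4 − 171.1 = 0.3
SSE = 1.21 + 1.96 + 1.21 + 0.25 + 4.84 + 0 + 0.09 = 9.56

SSE = 9.56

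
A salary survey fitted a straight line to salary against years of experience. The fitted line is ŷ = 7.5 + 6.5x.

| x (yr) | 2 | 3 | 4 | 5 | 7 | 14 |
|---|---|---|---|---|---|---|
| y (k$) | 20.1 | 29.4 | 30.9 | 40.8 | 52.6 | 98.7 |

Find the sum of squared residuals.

x=2: ŷ = 7.5 + 6.5·2 = 20.5; r = 20.1 − 20.5 = -0.4
x=3: ŷ = 7.5 + 6.5·3 = 27; r = 29.4 − 27 = 2.4
x=4: ŷ = 7.5 + 6.5·4 = 33.5; r = 30.9 − 33.5 = -2.6
x=5: ŷ = 7.5 + 6.5·5 = 40; r = 40.8 − 40 = 0.8
x=7: ŷ = 7.5 + 6.5·7 = 53; r = 52.6 − 53 = -0.4
x=14: ŷ = 7.5 + 6.5·14 = 98.5; r = 98.7 − 98.5 = 0.2
SSE = 0.16 + 5.76 + 6.76 + 0.64 + 0.16 + 0.04 = 13.52

SSE = 13.52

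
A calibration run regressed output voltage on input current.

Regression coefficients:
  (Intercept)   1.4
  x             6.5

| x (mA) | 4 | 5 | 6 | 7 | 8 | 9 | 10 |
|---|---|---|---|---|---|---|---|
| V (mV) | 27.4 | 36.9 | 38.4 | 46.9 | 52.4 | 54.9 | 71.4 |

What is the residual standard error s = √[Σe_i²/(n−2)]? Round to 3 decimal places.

x=4: ŷ = 1.4 + 6.5·4 = 27.4; e = 27.4 − 27.4 = 0
x=5: ŷ = 1.4 + 6.5·5 = 33.9; e = 36.9 − 33.9 = 3
x=6: ŷ = 1.4 + 6.5·6 = 40.4; e = 38.4 − 40.4 = -2
x=7: ŷ = 1.4 + 6.5·7 = 46.9; e = 46.9 − 46.9 = 0
x=8: ŷ = 1.4 + 6.5·8 = 53.4; e = 52.4 − 53.4 = -1
x=9: ŷ = 1.4 + 6.5·9 = 59.9; e = 54.9 − 59.9 = -5
x=10: ŷ = 1.4 + 6.5·10 = 66.4; e = 71.4 − 66.4 = 5
SSE = 0 + 9 + 4 + 0 + 1 + 25 + 25 = 64
s = √(64/5) = √12.8 ≈ 3.578

s = 3.578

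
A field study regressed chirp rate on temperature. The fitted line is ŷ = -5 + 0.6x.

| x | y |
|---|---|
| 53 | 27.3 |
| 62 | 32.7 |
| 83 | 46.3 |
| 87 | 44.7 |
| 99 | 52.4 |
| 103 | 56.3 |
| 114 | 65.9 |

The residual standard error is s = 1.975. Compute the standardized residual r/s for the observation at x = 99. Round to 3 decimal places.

-1.013

ŷ = -5 + 0.6·99 = 54.4
r = 52.4 − 54.4 = -2
r/s = -2 / 1.975 = -1.013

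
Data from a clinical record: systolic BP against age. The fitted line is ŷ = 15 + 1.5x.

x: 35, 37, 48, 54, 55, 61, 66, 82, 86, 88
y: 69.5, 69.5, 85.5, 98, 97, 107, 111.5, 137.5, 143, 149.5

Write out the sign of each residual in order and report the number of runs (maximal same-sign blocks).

x=35: ŷ = 15 + 1.5·35 = 67.5; e = 69.5 − 67.5 = 2
x=37: ŷ = 15 + 1.5·37 = 70.5; e = 69.5 − 70.5 = -1
x=48: ŷ = 15 + 1.5·48 = 87; e = 85.5 − 87 = -1.5
x=54: ŷ = 15 + 1.5·54 = 96; e = 98 − 96 = 2
x=55: ŷ = 15 + 1.5·55 = 97.5; e = 97 − 97.5 = -0.5
x=61: ŷ = 15 + 1.5·61 = 106.5; e = 107 − 106.5 = 0.5
x=66: ŷ = 15 + 1.5·66 = 114; e = 111.5 − 114 = -2.5
x=82: ŷ = 15 + 1.5·82 = 138; e = 137.5 − 138 = -0.5
x=86: ŷ = 15 + 1.5·86 = 144; e = 143 − 144 = -1
x=88: ŷ = 15 + 1.5·88 = 147; e = 149.5 − 147 = 2.5
Signs: + − − + − + − − − +
Runs: +×1, −×2, +×1, −×1, +×1, −×3, +×1 → 7

7 runs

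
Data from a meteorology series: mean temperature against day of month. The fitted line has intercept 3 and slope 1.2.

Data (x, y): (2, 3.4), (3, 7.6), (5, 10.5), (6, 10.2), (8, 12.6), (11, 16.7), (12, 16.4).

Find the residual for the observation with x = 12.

r = -1

ŷ = 3 + 1.2·12 = 17.4
r = 16.4 − 17.4 = -1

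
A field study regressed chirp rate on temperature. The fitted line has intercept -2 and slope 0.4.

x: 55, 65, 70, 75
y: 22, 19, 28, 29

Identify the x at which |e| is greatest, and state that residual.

x=55: ŷ = -2 + 0.4·55 = 20; e = 22 − 20 = 2
x=65: ŷ = -2 + 0.4·65 = 24; e = 19 − 24 = -5
x=70: ŷ = -2 + 0.4·70 = 26; e = 28 − 26 = 2
x=75: ŷ = -2 + 0.4·75 = 28; e = 29 − 28 = 1
Largest |e| is 5 at x = 65, residual -5.

x = 65, e = -5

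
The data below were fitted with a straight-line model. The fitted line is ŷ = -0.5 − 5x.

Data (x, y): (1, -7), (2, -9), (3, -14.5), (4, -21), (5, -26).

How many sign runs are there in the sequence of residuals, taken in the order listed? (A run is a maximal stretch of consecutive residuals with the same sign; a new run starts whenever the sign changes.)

3 runs

x=1: ŷ = -0.5 − 5·1 = -5.5; e = -7 − (-5.5) = -1.5
x=2: ŷ = -0.5 − 5·2 = -10.5; e = -9 − (-10.5) = 1.5
x=3: ŷ = -0.5 − 5·3 = -15.5; e = -14.5 − (-15.5) = 1
x=4: ŷ = -0.5 − 5·4 = -20.5; e = -21 − (-20.5) = -0.5
x=5: ŷ = -0.5 − 5·5 = -25.5; e = -26 − (-25.5) = -0.5
Signs: − + + − −
Runs: −×1, +×2, −×2 → 3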